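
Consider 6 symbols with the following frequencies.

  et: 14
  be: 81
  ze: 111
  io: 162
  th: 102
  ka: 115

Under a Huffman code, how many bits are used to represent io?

Build the tree from the bottom:
et(14) + be(81) → 95
95 + th(102) → 197
ze(111) + ka(115) → 226
io(162) + 197 → 359
226 + 359 → 585
io's leaf is at depth 2, giving a 2-bit codeword.

2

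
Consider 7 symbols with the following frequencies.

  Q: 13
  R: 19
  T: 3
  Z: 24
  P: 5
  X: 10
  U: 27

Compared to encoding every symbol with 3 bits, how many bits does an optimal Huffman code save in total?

44

Fixed-length: 3 bits × 101 symbols = 303 bits.
Huffman merges:
T(3) + P(5) → 8
8 + X(10) → 18
Q(13) + 18 → 31
R(19) + Z(24) → 43
U(27) + 31 → 58
43 + 58 → 101
Huffman total = 8 + 18 + 31 + 43 + 58 + 101 = 259 bits.
Saving = 303 − 259 = 44 bits.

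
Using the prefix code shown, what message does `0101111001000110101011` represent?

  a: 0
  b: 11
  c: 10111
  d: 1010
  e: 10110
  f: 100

Read left to right; each codeword is recognised as soon as it completes (prefix code):
  0→a | 10111→c | 100→f | 100→f | 0→a | 11→b | 0→a | 1010→d | 11→b
Decoded message: acffabadb

acffabadb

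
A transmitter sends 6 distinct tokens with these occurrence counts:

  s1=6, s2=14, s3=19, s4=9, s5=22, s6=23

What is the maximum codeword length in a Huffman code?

Merge the two lowest-weight nodes at each step:
combine s1(6), s4(9) → 15
combine s2(14), 15 → 29
combine s3(19), s5(22) → 41
combine s6(23), 29 → 52
combine 41, 52 → 93
The first pair merged (s1, s4) ends up deepest, at depth 4.

4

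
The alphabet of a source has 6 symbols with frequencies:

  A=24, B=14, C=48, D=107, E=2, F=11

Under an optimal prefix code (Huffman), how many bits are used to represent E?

5

Repeatedly merge the two smallest:
E(2) + F(11) → 13
13 + B(14) → 27
A(24) + 27 → 51
C(48) + 51 → 99
99 + D(107) → 206
E sits 5 levels below the root, so its codeword is 5 bits.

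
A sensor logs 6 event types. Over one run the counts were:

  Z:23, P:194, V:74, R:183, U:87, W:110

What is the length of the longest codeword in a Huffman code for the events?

4

Merge the two lowest-weight nodes at each step:
combine Z(23), V(74) → 97
combine U(87), 97 → 184
combine W(110), R(183) → 293
combine 184, P(194) → 378
combine 293, 378 → 671
The rarest symbols sit at the bottom; the longest codeword is 4 bits.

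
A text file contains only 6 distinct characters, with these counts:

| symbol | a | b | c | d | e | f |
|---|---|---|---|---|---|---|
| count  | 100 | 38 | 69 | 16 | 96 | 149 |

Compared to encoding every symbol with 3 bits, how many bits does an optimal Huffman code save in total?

291

Fixed-length: 3 bits × 468 symbols = 1404 bits.
Huffman merges:
d(16) + b(38) → 54
54 + c(69) → 123
e(96) + a(100) → 196
123 + f(149) → 272
196 + 272 → 468
Huffman total = 54 + 123 + 196 + 272 + 468 = 1113 bits.
Saving = 1404 − 1113 = 291 bits.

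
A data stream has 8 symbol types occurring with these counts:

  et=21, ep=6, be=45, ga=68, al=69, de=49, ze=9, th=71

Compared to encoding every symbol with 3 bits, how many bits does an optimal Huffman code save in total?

89

Fixed-length: 3 bits × 338 symbols = 1014 bits.
Huffman merges:
ep(6) + ze(9) → 15
15 + et(21) → 36
36 + be(45) → 81
de(49) + ga(68) → 117
al(69) + th(71) → 140
81 + 117 → 198
140 + 198 → 338
Huffman total = 15 + 36 + 81 + 117 + 140 + 198 + 338 = 925 bits.
Saving = 1014 − 925 = 89 bits.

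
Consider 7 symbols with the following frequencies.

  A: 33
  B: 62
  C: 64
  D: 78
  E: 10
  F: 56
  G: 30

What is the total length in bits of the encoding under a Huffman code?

Merge the two smallest weights repeatedly:
E(10) + G(30) → 40
A(33) + 40 → 73
F(56) + B(62) → 118
C(64) + 73 → 137
D(78) + 118 → 196
137 + 196 → 333
Total encoded bits = sum of merged weights = 40 + 73 + 118 + 137 + 196 + 333 = 897.

897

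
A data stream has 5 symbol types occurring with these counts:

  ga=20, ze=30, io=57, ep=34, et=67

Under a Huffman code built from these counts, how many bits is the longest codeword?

Merge the two lowest-weight nodes at each step:
ga(20) + ze(30) → 50
ep(34) + 50 → 84
io(57) + et(67) → 124
84 + 124 → 208
The first pair merged (ga, ze) ends up deepest, at depth 3.

3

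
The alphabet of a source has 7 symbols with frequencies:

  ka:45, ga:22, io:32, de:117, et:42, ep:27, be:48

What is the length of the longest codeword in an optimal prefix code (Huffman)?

3

Merge the two lowest-weight nodes at each step:
merge ga(22) and ep(27): 49
merge io(32) and et(42): 74
merge ka(45) and be(48): 93
merge 49 and 74: 123
merge 93 and de(117): 210
merge 123 and 210: 333
The rarest symbols sit at the bottom; the longest codeword is 3 bits.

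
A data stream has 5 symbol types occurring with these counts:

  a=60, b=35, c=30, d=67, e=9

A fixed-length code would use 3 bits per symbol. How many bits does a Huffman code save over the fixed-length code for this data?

162

Fixed-length: 3 bits × 201 symbols = 603 bits.
Huffman merges:
e(9) + c(30) → 39
b(35) + 39 → 74
a(60) + d(67) → 127
74 + 127 → 201
Huffman total = 39 + 74 + 127 + 201 = 441 bits.
Saving = 603 − 441 = 162 bits.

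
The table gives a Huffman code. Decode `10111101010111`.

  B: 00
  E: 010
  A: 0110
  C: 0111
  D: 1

DCDEDC

Read left to right; each codeword is recognised as soon as it completes (prefix code):
  1→D | 0111→C | 1→D | 010→E | 1→D | 0111→C
Decoded message: DCDEDC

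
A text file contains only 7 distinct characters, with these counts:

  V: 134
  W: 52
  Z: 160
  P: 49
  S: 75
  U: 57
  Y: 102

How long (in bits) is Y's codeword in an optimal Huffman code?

3

Build the tree from the bottom:
P(49) + W(52) → 101
U(57) + S(75) → 132
101 + Y(102) → 203
132 + V(134) → 266
Z(160) + 203 → 363
266 + 363 → 629
The subtree containing Y is merged 3 times, so code length = 3.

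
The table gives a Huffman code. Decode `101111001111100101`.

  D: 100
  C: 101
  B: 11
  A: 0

CBDBBDC

Read left to right; each codeword is recognised as soon as it completes (prefix code):
  101→C | 11→B | 100→D | 11→B | 11→B | 100→D | 101→C
Decoded message: CBDBBDC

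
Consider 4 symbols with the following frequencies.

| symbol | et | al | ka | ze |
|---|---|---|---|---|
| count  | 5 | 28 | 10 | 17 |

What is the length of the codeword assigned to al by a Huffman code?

1

Repeatedly merge the two smallest:
merge et(5) and ka(10): 15
merge 15 and ze(17): 32
merge al(28) and 32: 60
al is merged only at the final step, so code length = 1.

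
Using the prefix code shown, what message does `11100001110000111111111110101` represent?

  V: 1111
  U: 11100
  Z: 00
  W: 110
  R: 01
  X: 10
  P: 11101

UZUZVVPR

Read left to right; each codeword is recognised as soon as it completes (prefix code):
  11100→U | 00→Z | 11100→U | 00→Z | 1111→V | 1111→V | 11101→P | 01→R
Decoded message: UZUZVVPR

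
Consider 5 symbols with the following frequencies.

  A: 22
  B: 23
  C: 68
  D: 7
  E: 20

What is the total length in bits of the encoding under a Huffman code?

284

Greedily combine the two least-frequent nodes:
merge D(7) and E(20): 27
merge A(22) and B(23): 45
merge 27 and 45: 72
merge C(68) and 72: 140
The encoded length is the sum of every internal node's weight: 27 + 45 + 72 + 140 = 284 bits.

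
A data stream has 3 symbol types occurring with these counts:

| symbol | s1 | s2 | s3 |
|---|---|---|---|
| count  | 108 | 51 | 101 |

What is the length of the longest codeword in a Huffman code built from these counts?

2

Merge the two lowest-weight nodes at each step:
combine s2(51), s3(101) → 152
combine s1(108), 152 → 260
Maximum depth reached is 2.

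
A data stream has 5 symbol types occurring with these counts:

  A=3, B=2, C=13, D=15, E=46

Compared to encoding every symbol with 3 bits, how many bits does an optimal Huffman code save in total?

102

Fixed-length: 3 bits × 79 symbols = 237 bits.
Huffman merges:
combine B(2), A(3) → 5
combine 5, C(13) → 18
combine D(15), 18 → 33
combine 33, E(46) → 79
Huffman total = 5 + 18 + 33 + 79 = 135 bits.
Saving = 237 − 135 = 102 bits.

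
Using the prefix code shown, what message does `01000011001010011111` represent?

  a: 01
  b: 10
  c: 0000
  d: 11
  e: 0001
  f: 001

Read left to right; each codeword is recognised as soon as it completes (prefix code):
  01→a | 0000→c | 11→d | 001→f | 01→a | 001→f | 11→d | 11→d
Decoded message: acdfafdd

acdfafdd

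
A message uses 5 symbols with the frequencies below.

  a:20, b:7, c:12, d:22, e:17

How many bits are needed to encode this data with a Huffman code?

175

Merge the two smallest weights repeatedly:
merge b(7) and c(12): 19
merge e(17) and 19: 36
merge a(20) and d(22): 42
merge 36 and 42: 78
Total encoded bits = sum of merged weights = 19 + 36 + 42 + 78 = 175.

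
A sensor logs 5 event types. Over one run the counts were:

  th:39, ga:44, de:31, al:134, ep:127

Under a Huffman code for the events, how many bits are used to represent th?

Repeatedly merge the two smallest:
combine de(31), th(39) → 70
combine ga(44), 70 → 114
combine 114, ep(127) → 241
combine al(134), 241 → 375
The subtree containing th is merged 4 times, so code length = 4.

4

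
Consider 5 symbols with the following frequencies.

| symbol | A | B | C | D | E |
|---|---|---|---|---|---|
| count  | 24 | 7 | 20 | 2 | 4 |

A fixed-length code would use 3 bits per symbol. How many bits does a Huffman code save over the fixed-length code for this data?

Fixed-length: 3 bits × 57 symbols = 171 bits.
Huffman merges:
merge D(2) and E(4): 6
merge 6 and B(7): 13
merge 13 and C(20): 33
merge A(24) and 33: 57
Huffman total = 6 + 13 + 33 + 57 = 109 bits.
Saving = 171 − 109 = 62 bits.

62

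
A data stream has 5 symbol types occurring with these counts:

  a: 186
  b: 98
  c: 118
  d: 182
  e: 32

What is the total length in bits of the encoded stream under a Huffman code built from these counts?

1362

Build the Huffman tree bottom-up:
combine e(32), b(98) → 130
combine c(118), 130 → 248
combine d(182), a(186) → 368
combine 248, 368 → 616
The encoded length is the sum of every internal node's weight: 130 + 248 + 368 + 616 = 1362 bits.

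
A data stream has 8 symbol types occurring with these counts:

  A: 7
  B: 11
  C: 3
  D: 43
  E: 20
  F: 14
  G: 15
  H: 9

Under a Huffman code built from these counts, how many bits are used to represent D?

2

Huffman merges, smallest pair first:
combine C(3), A(7) → 10
combine H(9), 10 → 19
combine B(11), F(14) → 25
combine G(15), 19 → 34
combine E(20), 25 → 45
combine 34, D(43) → 77
combine 45, 77 → 122
D sits 2 levels below the root, so its codeword is 2 bits.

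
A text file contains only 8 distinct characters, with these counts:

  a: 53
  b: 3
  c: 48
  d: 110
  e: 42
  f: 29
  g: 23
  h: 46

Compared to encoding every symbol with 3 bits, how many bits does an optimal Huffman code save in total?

Fixed-length: 3 bits × 354 symbols = 1062 bits.
Huffman merges:
combine b(3), g(23) → 26
combine 26, f(29) → 55
combine e(42), h(46) → 88
combine c(48), a(53) → 101
combine 55, 88 → 143
combine 101, d(110) → 211
combine 143, 211 → 354
Huffman total = 26 + 55 + 88 + 101 + 143 + 211 + 354 = 978 bits.
Saving = 1062 − 978 = 84 bits.

84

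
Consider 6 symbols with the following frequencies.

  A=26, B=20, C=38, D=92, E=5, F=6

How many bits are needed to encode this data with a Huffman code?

381

Build the Huffman tree bottom-up:
E(5) + F(6) → 11
11 + B(20) → 31
A(26) + 31 → 57
C(38) + 57 → 95
D(92) + 95 → 187
The encoded length is the sum of every internal node's weight: 11 + 31 + 57 + 95 + 187 = 381 bits.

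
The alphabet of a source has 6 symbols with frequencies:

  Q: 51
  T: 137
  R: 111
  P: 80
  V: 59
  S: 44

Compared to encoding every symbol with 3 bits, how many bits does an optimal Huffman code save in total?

248

Fixed-length: 3 bits × 482 symbols = 1446 bits.
Huffman merges:
merge S(44) and Q(51): 95
merge V(59) and P(80): 139
merge 95 and R(111): 206
merge T(137) and 139: 276
merge 206 and 276: 482
Huffman total = 95 + 139 + 206 + 276 + 482 = 1198 bits.
Saving = 1446 − 1198 = 248 bits.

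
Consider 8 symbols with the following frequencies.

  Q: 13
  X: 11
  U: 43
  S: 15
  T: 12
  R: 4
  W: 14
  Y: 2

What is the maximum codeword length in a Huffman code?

5

Merge the two lowest-weight nodes at each step:
merge Y(2) and R(4): 6
merge 6 and X(11): 17
merge T(12) and Q(13): 25
merge W(14) and S(15): 29
merge 17 and 25: 42
merge 29 and 42: 71
merge U(43) and 71: 114
The first pair merged (Y, R) ends up deepest, at depth 5.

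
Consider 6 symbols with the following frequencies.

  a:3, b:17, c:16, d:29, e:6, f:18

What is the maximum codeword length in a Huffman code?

4

Merge the two lowest-weight nodes at each step:
a(3) + e(6) → 9
9 + c(16) → 25
b(17) + f(18) → 35
25 + d(29) → 54
35 + 54 → 89
The rarest symbols sit at the bottom; the longest codeword is 4 bits.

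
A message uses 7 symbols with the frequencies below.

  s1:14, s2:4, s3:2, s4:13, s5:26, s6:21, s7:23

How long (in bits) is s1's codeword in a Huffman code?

Build the tree from the bottom:
s3(2) + s2(4) → 6
6 + s4(13) → 19
s1(14) + 19 → 33
s6(21) + s7(23) → 44
s5(26) + 33 → 59
44 + 59 → 103
s1's leaf is at depth 3, giving a 3-bit codeword.

3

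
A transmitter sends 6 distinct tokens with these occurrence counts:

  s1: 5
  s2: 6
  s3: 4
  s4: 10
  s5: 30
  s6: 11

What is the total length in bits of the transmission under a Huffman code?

147

Merge the two smallest weights repeatedly:
s3(4) + s1(5) → 9
s2(6) + 9 → 15
s4(10) + s6(11) → 21
15 + 21 → 36
s5(30) + 36 → 66
Total encoded bits = sum of merged weights = 9 + 15 + 21 + 36 + 66 = 147.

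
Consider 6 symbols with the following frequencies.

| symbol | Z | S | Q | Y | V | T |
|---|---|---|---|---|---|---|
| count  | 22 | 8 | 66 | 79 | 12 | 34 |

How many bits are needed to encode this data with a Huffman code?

Merge the two smallest weights repeatedly:
combine S(8), V(12) → 20
combine 20, Z(22) → 42
combine T(34), 42 → 76
combine Q(66), 76 → 142
combine Y(79), 142 → 221
Total encoded bits = sum of merged weights = 20 + 42 + 76 + 142 + 221 = 501.

501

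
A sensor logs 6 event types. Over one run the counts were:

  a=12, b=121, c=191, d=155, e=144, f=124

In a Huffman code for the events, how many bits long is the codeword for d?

2

Repeatedly merge the two smallest:
merge a(12) and b(121): 133
merge f(124) and 133: 257
merge e(144) and d(155): 299
merge c(191) and 257: 448
merge 299 and 448: 747
d's leaf is at depth 2, giving a 2-bit codeword.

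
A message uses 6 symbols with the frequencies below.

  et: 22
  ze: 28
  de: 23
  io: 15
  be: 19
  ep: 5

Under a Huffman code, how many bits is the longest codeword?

Merge the two lowest-weight nodes at each step:
ep(5) + io(15) → 20
be(19) + 20 → 39
et(22) + de(23) → 45
ze(28) + 39 → 67
45 + 67 → 112
Maximum depth reached is 4.

4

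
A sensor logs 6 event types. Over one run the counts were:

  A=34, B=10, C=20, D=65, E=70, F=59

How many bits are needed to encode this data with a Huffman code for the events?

610

Merge the two smallest weights repeatedly:
combine B(10), C(20) → 30
combine 30, A(34) → 64
combine F(59), 64 → 123
combine D(65), E(70) → 135
combine 123, 135 → 258
Total encoded bits = sum of merged weights = 30 + 64 + 123 + 135 + 258 = 610.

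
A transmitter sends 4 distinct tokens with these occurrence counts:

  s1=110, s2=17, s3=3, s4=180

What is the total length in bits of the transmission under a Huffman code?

460

Merge the two smallest weights repeatedly:
merge s3(3) and s2(17): 20
merge 20 and s1(110): 130
merge 130 and s4(180): 310
The encoded length is the sum of every internal node's weight: 20 + 130 + 310 = 460 bits.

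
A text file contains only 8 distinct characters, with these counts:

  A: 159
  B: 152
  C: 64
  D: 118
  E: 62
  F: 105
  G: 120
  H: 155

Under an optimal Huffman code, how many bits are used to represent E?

Repeatedly merge the two smallest:
combine E(62), C(64) → 126
combine F(105), D(118) → 223
combine G(120), 126 → 246
combine B(152), H(155) → 307
combine A(159), 223 → 382
combine 246, 307 → 553
combine 382, 553 → 935
The subtree containing E is merged 4 times, so code length = 4.

4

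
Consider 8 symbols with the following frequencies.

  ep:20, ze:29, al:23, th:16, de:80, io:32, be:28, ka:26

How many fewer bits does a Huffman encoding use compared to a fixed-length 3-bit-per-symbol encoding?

Fixed-length: 3 bits × 254 symbols = 762 bits.
Huffman merges:
merge th(16) and ep(20): 36
merge al(23) and ka(26): 49
merge be(28) and ze(29): 57
merge io(32) and 36: 68
merge 49 and 57: 106
merge 68 and de(80): 148
merge 106 and 148: 254
Huffman total = 36 + 49 + 57 + 68 + 106 + 148 + 254 = 718 bits.
Saving = 762 − 718 = 44 bits.

44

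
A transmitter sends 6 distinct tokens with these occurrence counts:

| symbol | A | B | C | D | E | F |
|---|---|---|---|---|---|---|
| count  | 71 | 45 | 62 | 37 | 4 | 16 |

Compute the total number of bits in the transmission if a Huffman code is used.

Greedily combine the two least-frequent nodes:
merge E(4) and F(16): 20
merge 20 and D(37): 57
merge B(45) and 57: 102
merge C(62) and A(71): 133
merge 102 and 133: 235
Each symbol's bit-cost is frequency × depth; summing gives 547 bits (equivalently 20 + 57 + 102 + 133 + 235).

547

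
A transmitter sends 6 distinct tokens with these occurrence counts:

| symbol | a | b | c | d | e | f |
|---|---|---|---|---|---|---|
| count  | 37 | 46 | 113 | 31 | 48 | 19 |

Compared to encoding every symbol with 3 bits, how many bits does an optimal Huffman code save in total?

Fixed-length: 3 bits × 294 symbols = 882 bits.
Huffman merges:
f(19) + d(31) → 50
a(37) + b(46) → 83
e(48) + 50 → 98
83 + 98 → 181
c(113) + 181 → 294
Huffman total = 50 + 83 + 98 + 181 + 294 = 706 bits.
Saving = 882 − 706 = 176 bits.

176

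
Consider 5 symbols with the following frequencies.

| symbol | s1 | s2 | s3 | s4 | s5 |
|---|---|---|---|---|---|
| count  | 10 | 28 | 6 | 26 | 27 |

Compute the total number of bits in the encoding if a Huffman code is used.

Merge the two smallest weights repeatedly:
s3(6) + s1(10) → 16
16 + s4(26) → 42
s5(27) + s2(28) → 55
42 + 55 → 97
Total encoded bits = sum of merged weights = 16 + 42 + 55 + 97 = 210.

210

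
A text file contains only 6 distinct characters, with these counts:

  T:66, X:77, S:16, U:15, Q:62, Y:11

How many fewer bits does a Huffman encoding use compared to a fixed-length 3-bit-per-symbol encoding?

Fixed-length: 3 bits × 247 symbols = 741 bits.
Huffman merges:
Y(11) + U(15) → 26
S(16) + 26 → 42
42 + Q(62) → 104
T(66) + X(77) → 143
104 + 143 → 247
Huffman total = 26 + 42 + 104 + 143 + 247 = 562 bits.
Saving = 741 − 562 = 179 bits.

179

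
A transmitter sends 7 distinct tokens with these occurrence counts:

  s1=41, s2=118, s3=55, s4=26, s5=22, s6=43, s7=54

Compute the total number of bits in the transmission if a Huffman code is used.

Merge the two smallest weights repeatedly:
merge s5(22) and s4(26): 48
merge s1(41) and s6(43): 84
merge 48 and s7(54): 102
merge s3(55) and 84: 139
merge 102 and s2(118): 220
merge 139 and 220: 359
The encoded length is the sum of every internal node's weight: 48 + 84 + 102 + 139 + 220 + 359 = 952 bits.

952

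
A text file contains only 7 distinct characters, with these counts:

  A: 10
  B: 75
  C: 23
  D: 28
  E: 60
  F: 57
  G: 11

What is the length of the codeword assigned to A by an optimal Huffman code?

Build the tree from the bottom:
merge A(10) and G(11): 21
merge 21 and C(23): 44
merge D(28) and 44: 72
merge F(57) and E(60): 117
merge 72 and B(75): 147
merge 117 and 147: 264
A's leaf is at depth 5, giving a 5-bit codeword.

5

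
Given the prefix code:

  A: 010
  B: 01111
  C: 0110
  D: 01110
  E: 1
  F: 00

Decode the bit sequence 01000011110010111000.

AFBFEDF

Read left to right; each codeword is recognised as soon as it completes (prefix code):
  010→A | 00→F | 01111→B | 00→F | 1→E | 01110→D | 00→F
Decoded message: AFBFEDF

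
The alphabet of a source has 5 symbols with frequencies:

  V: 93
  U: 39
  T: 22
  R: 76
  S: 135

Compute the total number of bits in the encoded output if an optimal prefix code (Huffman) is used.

791

Build the Huffman tree bottom-up:
merge T(22) and U(39): 61
merge 61 and R(76): 137
merge V(93) and S(135): 228
merge 137 and 228: 365
The encoded length is the sum of every internal node's weight: 61 + 137 + 228 + 365 = 791 bits.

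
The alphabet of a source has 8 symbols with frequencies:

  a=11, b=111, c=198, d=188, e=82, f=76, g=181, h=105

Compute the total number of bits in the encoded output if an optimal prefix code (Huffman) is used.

2726

Build the Huffman tree bottom-up:
merge a(11) and f(76): 87
merge e(82) and 87: 169
merge h(105) and b(111): 216
merge 169 and g(181): 350
merge d(188) and c(198): 386
merge 216 and 350: 566
merge 386 and 566: 952
Each symbol's bit-cost is frequency × depth; summing gives 2726 bits (equivalently 87 + 169 + 216 + 350 + 386 + 566 + 952).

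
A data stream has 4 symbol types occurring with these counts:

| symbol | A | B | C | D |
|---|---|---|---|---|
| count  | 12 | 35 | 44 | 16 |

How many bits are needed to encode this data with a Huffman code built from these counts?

198

Merge the two smallest weights repeatedly:
A(12) + D(16) → 28
28 + B(35) → 63
C(44) + 63 → 107
The encoded length is the sum of every internal node's weight: 28 + 63 + 107 = 198 bits.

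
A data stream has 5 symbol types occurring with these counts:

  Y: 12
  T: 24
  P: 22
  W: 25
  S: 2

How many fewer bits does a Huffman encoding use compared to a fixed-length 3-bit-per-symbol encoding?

71

Fixed-length: 3 bits × 85 symbols = 255 bits.
Huffman merges:
combine S(2), Y(12) → 14
combine 14, P(22) → 36
combine T(24), W(25) → 49
combine 36, 49 → 85
Huffman total = 14 + 36 + 49 + 85 = 184 bits.
Saving = 255 − 184 = 71 bits.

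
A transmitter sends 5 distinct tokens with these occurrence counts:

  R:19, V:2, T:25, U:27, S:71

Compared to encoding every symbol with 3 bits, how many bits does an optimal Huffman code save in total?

Fixed-length: 3 bits × 144 symbols = 432 bits.
Huffman merges:
merge V(2) and R(19): 21
merge 21 and T(25): 46
merge U(27) and 46: 73
merge S(71) and 73: 144
Huffman total = 21 + 46 + 73 + 144 = 284 bits.
Saving = 432 − 284 = 148 bits.

148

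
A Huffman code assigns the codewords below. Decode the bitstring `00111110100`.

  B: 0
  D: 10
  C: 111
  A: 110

BBCADB

Read left to right; each codeword is recognised as soon as it completes (prefix code):
  0→B | 0→B | 111→C | 110→A | 10→D | 0→B
Decoded message: BBCADB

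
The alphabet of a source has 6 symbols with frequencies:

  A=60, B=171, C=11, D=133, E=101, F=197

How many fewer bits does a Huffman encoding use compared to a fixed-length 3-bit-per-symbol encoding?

Fixed-length: 3 bits × 673 symbols = 2019 bits.
Huffman merges:
C(11) + A(60) → 71
71 + E(101) → 172
D(133) + B(171) → 304
172 + F(197) → 369
304 + 369 → 673
Huffman total = 71 + 172 + 304 + 369 + 673 = 1589 bits.
Saving = 2019 − 1589 = 430 bits.

430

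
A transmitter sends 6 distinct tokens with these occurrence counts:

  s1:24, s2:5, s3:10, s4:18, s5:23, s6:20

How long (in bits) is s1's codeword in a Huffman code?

2

Huffman merges, smallest pair first:
merge s2(5) and s3(10): 15
merge 15 and s4(18): 33
merge s6(20) and s5(23): 43
merge s1(24) and 33: 57
merge 43 and 57: 100
s1 sits 2 levels below the root, so its codeword is 2 bits.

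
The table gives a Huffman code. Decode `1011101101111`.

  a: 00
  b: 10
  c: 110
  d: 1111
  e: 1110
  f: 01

becd

Read left to right; each codeword is recognised as soon as it completes (prefix code):
  10→b | 1110→e | 110→c | 1111→d
Decoded message: becd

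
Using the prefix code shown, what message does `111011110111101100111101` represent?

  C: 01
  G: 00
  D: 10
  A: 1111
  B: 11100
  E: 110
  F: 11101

Read left to right; each codeword is recognised as soon as it completes (prefix code):
  11101→F | 11101→F | 11101→F | 10→D | 01→C | 11101→F
Decoded message: FFFDCF

FFFDCF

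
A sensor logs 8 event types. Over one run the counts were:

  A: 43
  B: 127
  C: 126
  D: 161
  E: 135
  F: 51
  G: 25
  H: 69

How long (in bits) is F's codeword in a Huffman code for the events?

Huffman merges, smallest pair first:
combine G(25), A(43) → 68
combine F(51), 68 → 119
combine H(69), 119 → 188
combine C(126), B(127) → 253
combine E(135), D(161) → 296
combine 188, 253 → 441
combine 296, 441 → 737
F's leaf is at depth 4, giving a 4-bit codeword.

4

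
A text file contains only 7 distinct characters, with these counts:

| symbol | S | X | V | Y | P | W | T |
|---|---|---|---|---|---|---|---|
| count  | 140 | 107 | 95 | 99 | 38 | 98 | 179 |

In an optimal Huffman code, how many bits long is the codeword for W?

Build the tree from the bottom:
combine P(38), V(95) → 133
combine W(98), Y(99) → 197
combine X(107), 133 → 240
combine S(140), T(179) → 319
combine 197, 240 → 437
combine 319, 437 → 756
W's leaf is at depth 3, giving a 3-bit codeword.

3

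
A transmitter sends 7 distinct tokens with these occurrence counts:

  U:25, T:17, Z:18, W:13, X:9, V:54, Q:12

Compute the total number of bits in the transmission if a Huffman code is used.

Greedily combine the two least-frequent nodes:
X(9) + Q(12) → 21
W(13) + T(17) → 30
Z(18) + 21 → 39
U(25) + 30 → 55
39 + V(54) → 93
55 + 93 → 148
The encoded length is the sum of every internal node's weight: 21 + 30 + 39 + 55 + 93 + 148 = 386 bits.

386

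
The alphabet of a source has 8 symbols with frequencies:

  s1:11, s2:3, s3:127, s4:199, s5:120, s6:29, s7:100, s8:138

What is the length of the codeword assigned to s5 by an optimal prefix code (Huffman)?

Huffman merges, smallest pair first:
combine s2(3), s1(11) → 14
combine 14, s6(29) → 43
combine 43, s7(100) → 143
combine s5(120), s3(127) → 247
combine s8(138), 143 → 281
combine s4(199), 247 → 446
combine 281, 446 → 727
s5's leaf is at depth 3, giving a 3-bit codeword.

3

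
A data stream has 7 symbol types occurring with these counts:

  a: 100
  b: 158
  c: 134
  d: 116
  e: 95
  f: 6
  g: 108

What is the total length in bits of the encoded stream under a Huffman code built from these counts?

Greedily combine the two least-frequent nodes:
f(6) + e(95) → 101
a(100) + 101 → 201
g(108) + d(116) → 224
c(134) + b(158) → 292
201 + 224 → 425
292 + 425 → 717
Total encoded bits = sum of merged weights = 101 + 201 + 224 + 292 + 425 + 717 = 1960.

1960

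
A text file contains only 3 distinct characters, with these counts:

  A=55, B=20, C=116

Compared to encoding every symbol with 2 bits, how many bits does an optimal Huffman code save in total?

Fixed-length: 2 bits × 191 symbols = 382 bits.
Huffman merges:
combine B(20), A(55) → 75
combine 75, C(116) → 191
Huffman total = 75 + 191 = 266 bits.
Saving = 382 − 266 = 116 bits.

116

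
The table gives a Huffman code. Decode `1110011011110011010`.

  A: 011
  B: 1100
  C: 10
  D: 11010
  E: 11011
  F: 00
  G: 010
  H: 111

HFEBD

Read left to right; each codeword is recognised as soon as it completes (prefix code):
  111→H | 00→F | 11011→E | 1100→B | 11010→D
Decoded message: HFEBD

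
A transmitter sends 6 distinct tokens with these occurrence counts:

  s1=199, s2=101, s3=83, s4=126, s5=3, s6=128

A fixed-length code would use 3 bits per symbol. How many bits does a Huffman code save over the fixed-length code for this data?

Fixed-length: 3 bits × 640 symbols = 1920 bits.
Huffman merges:
combine s5(3), s3(83) → 86
combine 86, s2(101) → 187
combine s4(126), s6(128) → 254
combine 187, s1(199) → 386
combine 254, 386 → 640
Huffman total = 86 + 187 + 254 + 386 + 640 = 1553 bits.
Saving = 1920 − 1553 = 367 bits.

367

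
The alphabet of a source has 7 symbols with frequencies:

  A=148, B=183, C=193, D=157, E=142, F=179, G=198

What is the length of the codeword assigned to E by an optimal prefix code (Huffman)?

Repeatedly merge the two smallest:
combine E(142), A(148) → 290
combine D(157), F(179) → 336
combine B(183), C(193) → 376
combine G(198), 290 → 488
combine 336, 376 → 712
combine 488, 712 → 1200
E sits 3 levels below the root, so its codeword is 3 bits.

3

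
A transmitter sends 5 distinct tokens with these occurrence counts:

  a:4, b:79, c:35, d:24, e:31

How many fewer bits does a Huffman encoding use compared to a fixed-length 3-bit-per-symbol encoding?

Fixed-length: 3 bits × 173 symbols = 519 bits.
Huffman merges:
a(4) + d(24) → 28
28 + e(31) → 59
c(35) + 59 → 94
b(79) + 94 → 173
Huffman total = 28 + 59 + 94 + 173 = 354 bits.
Saving = 519 − 354 = 165 bits.

165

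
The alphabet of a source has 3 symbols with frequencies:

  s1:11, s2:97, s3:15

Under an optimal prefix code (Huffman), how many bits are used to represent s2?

Huffman merges, smallest pair first:
merge s1(11) and s3(15): 26
merge 26 and s2(97): 123
s2 is merged only at the final step, so code length = 1.

1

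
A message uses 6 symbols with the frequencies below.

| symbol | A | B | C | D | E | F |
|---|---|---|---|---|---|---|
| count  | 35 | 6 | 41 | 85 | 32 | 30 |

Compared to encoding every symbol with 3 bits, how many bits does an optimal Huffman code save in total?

134

Fixed-length: 3 bits × 229 symbols = 687 bits.
Huffman merges:
merge B(6) and F(30): 36
merge E(32) and A(35): 67
merge 36 and C(41): 77
merge 67 and 77: 144
merge D(85) and 144: 229
Huffman total = 36 + 67 + 77 + 144 + 229 = 553 bits.
Saving = 687 − 553 = 134 bits.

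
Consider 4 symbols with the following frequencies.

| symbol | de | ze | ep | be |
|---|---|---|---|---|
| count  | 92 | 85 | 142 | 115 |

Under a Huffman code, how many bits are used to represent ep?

2

Repeatedly merge the two smallest:
combine ze(85), de(92) → 177
combine be(115), ep(142) → 257
combine 177, 257 → 434
ep sits 2 levels below the root, so its codeword is 2 bits.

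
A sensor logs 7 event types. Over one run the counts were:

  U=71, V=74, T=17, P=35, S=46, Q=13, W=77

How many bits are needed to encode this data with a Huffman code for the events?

Merge the two smallest weights repeatedly:
combine Q(13), T(17) → 30
combine 30, P(35) → 65
combine S(46), 65 → 111
combine U(71), V(74) → 145
combine W(77), 111 → 188
combine 145, 188 → 333
The encoded length is the sum of every internal node's weight: 30 + 65 + 111 + 145 + 188 + 333 = 872 bits.

872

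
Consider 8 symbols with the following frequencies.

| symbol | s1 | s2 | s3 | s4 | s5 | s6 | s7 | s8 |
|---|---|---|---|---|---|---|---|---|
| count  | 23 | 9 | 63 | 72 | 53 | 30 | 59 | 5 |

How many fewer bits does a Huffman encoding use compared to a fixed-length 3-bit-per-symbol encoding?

84

Fixed-length: 3 bits × 314 symbols = 942 bits.
Huffman merges:
s8(5) + s2(9) → 14
14 + s1(23) → 37
s6(30) + 37 → 67
s5(53) + s7(59) → 112
s3(63) + 67 → 130
s4(72) + 112 → 184
130 + 184 → 314
Huffman total = 14 + 37 + 67 + 112 + 130 + 184 + 314 = 858 bits.
Saving = 942 − 858 = 84 bits.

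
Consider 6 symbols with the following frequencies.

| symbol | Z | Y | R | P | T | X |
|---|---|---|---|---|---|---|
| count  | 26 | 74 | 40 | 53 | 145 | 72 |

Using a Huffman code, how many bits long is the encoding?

1005

Merge the two smallest weights repeatedly:
combine Z(26), R(40) → 66
combine P(53), 66 → 119
combine X(72), Y(74) → 146
combine 119, T(145) → 264
combine 146, 264 → 410
Total encoded bits = sum of merged weights = 66 + 119 + 146 + 264 + 410 = 1005.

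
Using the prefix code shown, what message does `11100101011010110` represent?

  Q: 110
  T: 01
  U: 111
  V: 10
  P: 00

Read left to right; each codeword is recognised as soon as it completes (prefix code):
  111→U | 00→P | 10→V | 10→V | 110→Q | 10→V | 110→Q
Decoded message: UPVVQVQ

UPVVQVQ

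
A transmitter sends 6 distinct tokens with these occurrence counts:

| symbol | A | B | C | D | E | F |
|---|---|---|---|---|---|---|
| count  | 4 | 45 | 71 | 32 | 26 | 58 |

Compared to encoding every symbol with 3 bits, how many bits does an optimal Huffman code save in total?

144

Fixed-length: 3 bits × 236 symbols = 708 bits.
Huffman merges:
A(4) + E(26) → 30
30 + D(32) → 62
B(45) + F(58) → 103
62 + C(71) → 133
103 + 133 → 236
Huffman total = 30 + 62 + 103 + 133 + 236 = 564 bits.
Saving = 708 − 564 = 144 bits.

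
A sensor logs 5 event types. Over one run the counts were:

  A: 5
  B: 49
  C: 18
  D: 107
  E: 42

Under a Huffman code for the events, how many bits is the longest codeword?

4

Merge the two lowest-weight nodes at each step:
merge A(5) and C(18): 23
merge 23 and E(42): 65
merge B(49) and 65: 114
merge D(107) and 114: 221
The first pair merged (A, C) ends up deepest, at depth 4.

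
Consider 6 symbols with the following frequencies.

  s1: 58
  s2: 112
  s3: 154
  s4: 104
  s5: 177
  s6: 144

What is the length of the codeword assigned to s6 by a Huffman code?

Build the tree from the bottom:
merge s1(58) and s4(104): 162
merge s2(112) and s6(144): 256
merge s3(154) and 162: 316
merge s5(177) and 256: 433
merge 316 and 433: 749
s6 sits 3 levels below the root, so its codeword is 3 bits.

3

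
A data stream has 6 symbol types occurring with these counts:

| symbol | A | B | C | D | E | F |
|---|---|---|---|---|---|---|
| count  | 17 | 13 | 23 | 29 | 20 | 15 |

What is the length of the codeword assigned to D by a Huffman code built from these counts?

Huffman merges, smallest pair first:
B(13) + F(15) → 28
A(17) + E(20) → 37
C(23) + 28 → 51
D(29) + 37 → 66
51 + 66 → 117
D sits 2 levels below the root, so its codeword is 2 bits.

2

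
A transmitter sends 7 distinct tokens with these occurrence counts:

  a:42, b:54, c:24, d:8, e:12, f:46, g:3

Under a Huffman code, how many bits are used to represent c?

Build the tree from the bottom:
combine g(3), d(8) → 11
combine 11, e(12) → 23
combine 23, c(24) → 47
combine a(42), f(46) → 88
combine 47, b(54) → 101
combine 88, 101 → 189
c sits 3 levels below the root, so its codeword is 3 bits.

3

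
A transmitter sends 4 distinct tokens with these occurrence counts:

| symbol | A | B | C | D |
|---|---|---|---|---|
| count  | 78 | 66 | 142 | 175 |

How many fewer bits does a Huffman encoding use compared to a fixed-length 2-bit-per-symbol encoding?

31

Fixed-length: 2 bits × 461 symbols = 922 bits.
Huffman merges:
B(66) + A(78) → 144
C(142) + 144 → 286
D(175) + 286 → 461
Huffman total = 144 + 286 + 461 = 891 bits.
Saving = 922 − 891 = 31 bits.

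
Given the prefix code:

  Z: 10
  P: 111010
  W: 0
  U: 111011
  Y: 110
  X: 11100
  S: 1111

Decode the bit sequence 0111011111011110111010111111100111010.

Read left to right; each codeword is recognised as soon as it completes (prefix code):
  0→W | 111011→U | 111011→U | 110→Y | 111010→P | 1111→S | 11100→X | 111010→P
Decoded message: WUUYPSXP

WUUYPSXP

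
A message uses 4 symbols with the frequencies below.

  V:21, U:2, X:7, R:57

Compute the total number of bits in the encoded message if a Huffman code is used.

126

Build the Huffman tree bottom-up:
combine U(2), X(7) → 9
combine 9, V(21) → 30
combine 30, R(57) → 87
Total encoded bits = sum of merged weights = 9 + 30 + 87 = 126.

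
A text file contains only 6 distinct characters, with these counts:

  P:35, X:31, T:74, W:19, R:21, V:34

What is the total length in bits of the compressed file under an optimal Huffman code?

533

Greedily combine the two least-frequent nodes:
combine W(19), R(21) → 40
combine X(31), V(34) → 65
combine P(35), 40 → 75
combine 65, T(74) → 139
combine 75, 139 → 214
Each symbol's bit-cost is frequency × depth; summing gives 533 bits (equivalently 40 + 65 + 75 + 139 + 214).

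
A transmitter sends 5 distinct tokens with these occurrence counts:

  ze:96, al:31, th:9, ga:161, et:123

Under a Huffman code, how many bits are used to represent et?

Huffman merges, smallest pair first:
merge th(9) and al(31): 40
merge 40 and ze(96): 136
merge et(123) and 136: 259
merge ga(161) and 259: 420
et sits 2 levels below the root, so its codeword is 2 bits.

2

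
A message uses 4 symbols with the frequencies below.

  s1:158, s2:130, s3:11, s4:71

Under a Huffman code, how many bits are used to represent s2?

2

Build the tree from the bottom:
combine s3(11), s4(71) → 82
combine 82, s2(130) → 212
combine s1(158), 212 → 370
s2 sits 2 levels below the root, so its codeword is 2 bits.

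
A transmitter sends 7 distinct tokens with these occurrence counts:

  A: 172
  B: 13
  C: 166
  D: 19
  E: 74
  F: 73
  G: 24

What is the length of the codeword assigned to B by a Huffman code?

5

Build the tree from the bottom:
B(13) + D(19) → 32
G(24) + 32 → 56
56 + F(73) → 129
E(74) + 129 → 203
C(166) + A(172) → 338
203 + 338 → 541
B sits 5 levels below the root, so its codeword is 5 bits.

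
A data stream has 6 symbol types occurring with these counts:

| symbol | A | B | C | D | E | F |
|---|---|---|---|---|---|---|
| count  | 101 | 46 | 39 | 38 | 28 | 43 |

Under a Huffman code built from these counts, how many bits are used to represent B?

Build the tree from the bottom:
combine E(28), D(38) → 66
combine C(39), F(43) → 82
combine B(46), 66 → 112
combine 82, A(101) → 183
combine 112, 183 → 295
The subtree containing B is merged 2 times, so code length = 2.

2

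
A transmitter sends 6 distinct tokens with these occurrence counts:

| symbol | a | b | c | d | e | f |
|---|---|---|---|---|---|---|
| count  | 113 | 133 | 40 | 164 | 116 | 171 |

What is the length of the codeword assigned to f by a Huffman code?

2

Build the tree from the bottom:
merge c(40) and a(113): 153
merge e(116) and b(133): 249
merge 153 and d(164): 317
merge f(171) and 249: 420
merge 317 and 420: 737
f sits 2 levels below the root, so its codeword is 2 bits.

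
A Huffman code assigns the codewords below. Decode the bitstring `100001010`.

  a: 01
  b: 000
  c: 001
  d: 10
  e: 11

dbdd

Read left to right; each codeword is recognised as soon as it completes (prefix code):
  10→d | 000→b | 10→d | 10→d
Decoded message: dbdd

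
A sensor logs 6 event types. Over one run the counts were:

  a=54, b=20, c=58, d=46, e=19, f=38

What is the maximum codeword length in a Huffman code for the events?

Merge the two lowest-weight nodes at each step:
combine e(19), b(20) → 39
combine f(38), 39 → 77
combine d(46), a(54) → 100
combine c(58), 77 → 135
combine 100, 135 → 235
Maximum depth reached is 4.

4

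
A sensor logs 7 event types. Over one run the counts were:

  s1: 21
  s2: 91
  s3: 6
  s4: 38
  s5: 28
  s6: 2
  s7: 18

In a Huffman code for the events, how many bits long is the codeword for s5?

Huffman merges, smallest pair first:
s6(2) + s3(6) → 8
8 + s7(18) → 26
s1(21) + 26 → 47
s5(28) + s4(38) → 66
47 + 66 → 113
s2(91) + 113 → 204
The subtree containing s5 is merged 3 times, so code length = 3.

3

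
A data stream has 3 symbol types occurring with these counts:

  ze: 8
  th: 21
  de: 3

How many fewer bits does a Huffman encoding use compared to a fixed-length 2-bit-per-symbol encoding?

Fixed-length: 2 bits × 32 symbols = 64 bits.
Huffman merges:
de(3) + ze(8) → 11
11 + th(21) → 32
Huffman total = 11 + 32 = 43 bits.
Saving = 64 − 43 = 21 bits.

21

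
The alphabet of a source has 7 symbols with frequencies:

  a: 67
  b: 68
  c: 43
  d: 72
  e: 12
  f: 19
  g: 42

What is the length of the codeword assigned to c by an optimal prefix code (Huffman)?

3

Build the tree from the bottom:
e(12) + f(19) → 31
31 + g(42) → 73
c(43) + a(67) → 110
b(68) + d(72) → 140
73 + 110 → 183
140 + 183 → 323
c's leaf is at depth 3, giving a 3-bit codeword.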